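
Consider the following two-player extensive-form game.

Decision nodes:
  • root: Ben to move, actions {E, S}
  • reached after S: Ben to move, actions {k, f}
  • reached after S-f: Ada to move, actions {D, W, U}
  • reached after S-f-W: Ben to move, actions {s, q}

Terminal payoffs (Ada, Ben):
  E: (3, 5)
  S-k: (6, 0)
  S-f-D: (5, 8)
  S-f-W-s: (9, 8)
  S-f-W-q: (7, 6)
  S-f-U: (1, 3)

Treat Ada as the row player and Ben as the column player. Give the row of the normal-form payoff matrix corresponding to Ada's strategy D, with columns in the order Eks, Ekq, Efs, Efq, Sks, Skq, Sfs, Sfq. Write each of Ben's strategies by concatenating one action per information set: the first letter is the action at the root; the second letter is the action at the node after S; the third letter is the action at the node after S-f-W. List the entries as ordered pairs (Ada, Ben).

(3,5) (3,5) (3,5) (3,5) (6,0) (6,0) (5,8) (5,8)

vs Eks: Ben plays E → (3, 5)
vs Ekq: Ben plays E → (3, 5)
vs Efs: Ben plays E → (3, 5)
vs Efq: Ben plays E → (3, 5)
vs Sks: Ben plays S → Ben plays k at [S] → (6, 0)
vs Skq: Ben plays S → Ben plays k at [S] → (6, 0)
vs Sfs: Ben plays S → Ben plays f at [S] → Ada plays D at [S-f] → (5, 8)
vs Sfq: Ben plays S → Ben plays f at [S] → Ada plays D at [S-f] → (5, 8)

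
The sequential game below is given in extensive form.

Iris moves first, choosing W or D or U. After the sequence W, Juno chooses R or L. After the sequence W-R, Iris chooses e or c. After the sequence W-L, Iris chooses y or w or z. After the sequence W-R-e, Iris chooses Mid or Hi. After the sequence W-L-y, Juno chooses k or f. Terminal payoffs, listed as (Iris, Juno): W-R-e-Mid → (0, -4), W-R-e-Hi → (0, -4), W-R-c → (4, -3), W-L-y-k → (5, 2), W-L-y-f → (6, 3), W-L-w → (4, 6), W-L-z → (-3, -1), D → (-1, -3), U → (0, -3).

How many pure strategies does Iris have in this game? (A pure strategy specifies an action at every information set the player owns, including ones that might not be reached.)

Iris owns the root with actions {W, D, U} — three choices.
Iris owns the node after W-R with actions {e, c} — two choices.
Iris owns the node after W-L with actions {y, w, z} — three choices.
Iris owns the node after W-R-e with actions {Mid, Hi} — two choices.
A pure strategy fixes one action at each information set independently, so the count is the product 3 × 2 × 3 × 2 = 36.

36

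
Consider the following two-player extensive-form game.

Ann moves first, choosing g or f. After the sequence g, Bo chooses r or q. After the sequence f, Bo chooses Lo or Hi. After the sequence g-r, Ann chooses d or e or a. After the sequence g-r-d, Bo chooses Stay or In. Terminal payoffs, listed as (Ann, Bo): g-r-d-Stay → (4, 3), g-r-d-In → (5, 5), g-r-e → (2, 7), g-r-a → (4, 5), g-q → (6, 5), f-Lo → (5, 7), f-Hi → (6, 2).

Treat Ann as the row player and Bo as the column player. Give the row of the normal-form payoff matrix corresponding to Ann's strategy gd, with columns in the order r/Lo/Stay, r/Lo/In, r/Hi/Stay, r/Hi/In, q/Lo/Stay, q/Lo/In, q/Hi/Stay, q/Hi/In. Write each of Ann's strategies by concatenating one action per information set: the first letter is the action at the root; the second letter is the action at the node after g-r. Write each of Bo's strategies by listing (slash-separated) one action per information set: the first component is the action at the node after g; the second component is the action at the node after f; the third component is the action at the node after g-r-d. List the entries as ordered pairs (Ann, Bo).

(4,3) (5,5) (4,3) (5,5) (6,5) (6,5) (6,5) (6,5)

vs r/Lo/Stay: Ann plays g → Bo plays r at [g] → Ann plays d at [g-r] → Bo plays Stay at [g-r-d] → (4, 3)
vs r/Lo/In: Ann plays g → Bo plays r at [g] → Ann plays d at [g-r] → Bo plays In at [g-r-d] → (5, 5)
vs r/Hi/Stay: Ann plays g → Bo plays r at [g] → Ann plays d at [g-r] → Bo plays Stay at [g-r-d] → (4, 3)
vs r/Hi/In: Ann plays g → Bo plays r at [g] → Ann plays d at [g-r] → Bo plays In at [g-r-d] → (5, 5)
vs q/Lo/Stay: Ann plays g → Bo plays q at [g] → (6, 5)
vs q/Lo/In: Ann plays g → Bo plays q at [g] → (6, 5)
vs q/Hi/Stay: Ann plays g → Bo plays q at [g] → (6, 5)
vs q/Hi/In: Ann plays g → Bo plays q at [g] → (6, 5)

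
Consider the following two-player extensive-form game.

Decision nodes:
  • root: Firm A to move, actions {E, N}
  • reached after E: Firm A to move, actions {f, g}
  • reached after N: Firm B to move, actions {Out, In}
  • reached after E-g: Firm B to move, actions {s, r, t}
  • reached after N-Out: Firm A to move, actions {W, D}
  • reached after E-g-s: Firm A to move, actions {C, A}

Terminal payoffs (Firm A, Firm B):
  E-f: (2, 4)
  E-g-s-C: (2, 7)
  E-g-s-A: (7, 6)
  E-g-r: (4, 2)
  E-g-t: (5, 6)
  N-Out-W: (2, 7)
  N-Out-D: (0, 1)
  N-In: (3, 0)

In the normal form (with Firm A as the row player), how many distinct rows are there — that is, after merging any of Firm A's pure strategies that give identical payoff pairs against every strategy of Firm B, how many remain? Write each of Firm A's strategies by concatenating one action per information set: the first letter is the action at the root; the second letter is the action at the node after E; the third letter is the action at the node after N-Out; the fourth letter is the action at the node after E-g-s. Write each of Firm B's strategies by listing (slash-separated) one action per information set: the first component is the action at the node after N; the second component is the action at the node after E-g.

5

Firm A has 16 pure strategies: EfWC, EfWA, EfDC, EfDA, EgWC, EgWA, EgDC, EgDA, NfWC, NfWA, NfDC, NfDA, NgWC, NgWA, NgDC, NgDA. Columns: Out/s, Out/r, Out/t, In/s, In/r, In/t.
{EfWC, EfWA, EfDC, EfDA} → row (2,4) (2,4) (2,4) (2,4) (2,4) (2,4)
{EgWC, EgDC} → row (2,7) (4,2) (5,6) (2,7) (4,2) (5,6)
{EgWA, EgDA} → row (7,6) (4,2) (5,6) (7,6) (4,2) (5,6)
{NfWC, NfWA, NgWC, NgWA} → row (2,7) (2,7) (2,7) (3,0) (3,0) (3,0)
{NfDC, NfDA, NgDC, NgDA} → row (0,1) (0,1) (0,1) (3,0) (3,0) (3,0)
That's 5 distinct rows out of 16 strategies.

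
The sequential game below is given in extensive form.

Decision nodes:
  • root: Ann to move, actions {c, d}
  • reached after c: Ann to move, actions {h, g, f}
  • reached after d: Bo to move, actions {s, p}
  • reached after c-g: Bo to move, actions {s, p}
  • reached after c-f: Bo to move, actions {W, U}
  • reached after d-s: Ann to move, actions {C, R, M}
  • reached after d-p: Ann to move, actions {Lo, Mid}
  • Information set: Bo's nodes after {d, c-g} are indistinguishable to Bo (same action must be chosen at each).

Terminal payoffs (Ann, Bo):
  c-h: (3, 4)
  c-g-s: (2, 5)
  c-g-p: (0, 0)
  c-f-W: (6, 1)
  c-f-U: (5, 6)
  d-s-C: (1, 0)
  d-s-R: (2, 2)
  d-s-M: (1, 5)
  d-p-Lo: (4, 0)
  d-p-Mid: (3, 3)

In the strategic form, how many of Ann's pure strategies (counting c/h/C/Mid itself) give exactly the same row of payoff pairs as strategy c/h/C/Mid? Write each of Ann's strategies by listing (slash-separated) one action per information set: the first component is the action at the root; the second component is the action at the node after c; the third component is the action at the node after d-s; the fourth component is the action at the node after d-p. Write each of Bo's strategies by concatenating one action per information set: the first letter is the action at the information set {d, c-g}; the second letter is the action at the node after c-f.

Row for c/h/C/Mid (columns sW, sU, pW, pU): (3,4) (3,4) (3,4) (3,4).
Under c/h/C/Mid, Ann's choice at the node after d-s and at the node after d-p can never be reached regardless of what Bo does, so varying those choices leaves every outcome unchanged.
Holding the reachable choices fixed and varying the unreachable ones freely already gives 3 × 2 = 6 equivalent strategies.
No other strategy reproduces this row, so those 6 are the full class: c/h/C/Lo, c/h/C/Mid, c/h/R/Lo, c/h/R/Mid, c/h/M/Lo, c/h/M/Mid.

6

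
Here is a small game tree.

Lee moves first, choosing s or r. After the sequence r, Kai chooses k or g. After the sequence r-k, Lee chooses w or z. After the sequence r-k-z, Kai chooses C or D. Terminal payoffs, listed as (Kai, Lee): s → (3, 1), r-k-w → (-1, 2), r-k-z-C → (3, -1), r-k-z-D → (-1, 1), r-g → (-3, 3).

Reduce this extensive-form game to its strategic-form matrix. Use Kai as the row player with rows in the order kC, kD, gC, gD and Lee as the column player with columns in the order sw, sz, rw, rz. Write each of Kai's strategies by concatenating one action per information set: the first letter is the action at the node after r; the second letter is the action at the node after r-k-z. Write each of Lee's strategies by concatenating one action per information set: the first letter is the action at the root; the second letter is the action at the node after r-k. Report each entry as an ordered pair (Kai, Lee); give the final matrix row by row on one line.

kC: (3,1) (3,1) (-1,2) (3,-1) | kD: (3,1) (3,1) (-1,2) (-1,1) | gC: (3,1) (3,1) (-3,3) (-3,3) | gD: (3,1) (3,1) (-3,3) (-3,3)

Row kC: sw→(3,1), sz→(3,1), rw→(-1,2), rz→(3,-1)
Row kD: sw→(3,1), sz→(3,1), rw→(-1,2), rz→(-1,1)
Row gC: sw→(3,1), sz→(3,1), rw→(-3,3), rz→(-3,3)
Row gD: sw→(3,1), sz→(3,1), rw→(-3,3), rz→(-3,3)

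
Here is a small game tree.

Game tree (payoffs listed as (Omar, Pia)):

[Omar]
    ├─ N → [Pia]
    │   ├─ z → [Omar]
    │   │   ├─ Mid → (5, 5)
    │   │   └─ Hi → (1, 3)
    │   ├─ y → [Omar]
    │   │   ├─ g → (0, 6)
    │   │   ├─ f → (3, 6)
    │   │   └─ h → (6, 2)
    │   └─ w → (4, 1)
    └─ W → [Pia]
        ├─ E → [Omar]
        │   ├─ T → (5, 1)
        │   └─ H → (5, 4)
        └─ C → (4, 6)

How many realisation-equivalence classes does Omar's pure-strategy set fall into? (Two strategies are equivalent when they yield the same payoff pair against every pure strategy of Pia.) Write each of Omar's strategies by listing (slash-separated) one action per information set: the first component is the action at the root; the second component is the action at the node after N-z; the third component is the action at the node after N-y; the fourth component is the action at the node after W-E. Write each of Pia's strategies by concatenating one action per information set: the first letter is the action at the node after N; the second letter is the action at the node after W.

8

Omar has 24 pure strategies: N/Mid/g/T, N/Mid/g/H, N/Mid/f/T, N/Mid/f/H, N/Mid/h/T, N/Mid/h/H, N/Hi/g/T, N/Hi/g/H, N/Hi/f/T, N/Hi/f/H, N/Hi/h/T, N/Hi/h/H, W/Mid/g/T, W/Mid/g/H, W/Mid/f/T, W/Mid/f/H, W/Mid/h/T, W/Mid/h/H, W/Hi/g/T, W/Hi/g/H, W/Hi/f/T, W/Hi/f/H, W/Hi/h/T, W/Hi/h/H. Columns: zE, zC, yE, yC, wE, wC.
{N/Mid/g/T, N/Mid/g/H} → row (5,5) (5,5) (0,6) (0,6) (4,1) (4,1)
{N/Mid/f/T, N/Mid/f/H} → row (5,5) (5,5) (3,6) (3,6) (4,1) (4,1)
{N/Mid/h/T, N/Mid/h/H} → row (5,5) (5,5) (6,2) (6,2) (4,1) (4,1)
{N/Hi/g/T, N/Hi/g/H} → row (1,3) (1,3) (0,6) (0,6) (4,1) (4,1)
{N/Hi/f/T, N/Hi/f/H} → row (1,3) (1,3) (3,6) (3,6) (4,1) (4,1)
{N/Hi/h/T, N/Hi/h/H} → row (1,3) (1,3) (6,2) (6,2) (4,1) (4,1)
{W/Mid/g/T, W/Mid/f/T, W/Mid/h/T, W/Hi/g/T, W/Hi/f/T, W/Hi/h/T} → row (5,1) (4,6) (5,1) (4,6) (5,1) (4,6)
{W/Mid/g/H, W/Mid/f/H, W/Mid/h/H, W/Hi/g/H, W/Hi/f/H, W/Hi/h/H} → row (5,4) (4,6) (5,4) (4,6) (5,4) (4,6)
That's 8 distinct rows out of 24 strategies.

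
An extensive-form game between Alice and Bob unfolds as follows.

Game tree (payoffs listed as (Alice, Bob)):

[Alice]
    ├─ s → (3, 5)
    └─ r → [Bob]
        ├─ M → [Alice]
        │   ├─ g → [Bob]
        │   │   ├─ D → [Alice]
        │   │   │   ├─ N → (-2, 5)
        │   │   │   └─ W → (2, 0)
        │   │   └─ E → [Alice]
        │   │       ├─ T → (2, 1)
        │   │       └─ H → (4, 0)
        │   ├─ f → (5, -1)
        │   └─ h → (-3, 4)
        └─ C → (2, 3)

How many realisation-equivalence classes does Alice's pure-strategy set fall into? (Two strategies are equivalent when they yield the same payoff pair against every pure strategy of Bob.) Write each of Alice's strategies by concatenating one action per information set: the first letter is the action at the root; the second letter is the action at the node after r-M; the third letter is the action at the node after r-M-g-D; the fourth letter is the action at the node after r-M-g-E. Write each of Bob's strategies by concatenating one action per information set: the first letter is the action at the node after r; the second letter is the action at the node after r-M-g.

7

Alice has 24 pure strategies: sgNT, sgNH, sgWT, sgWH, sfNT, sfNH, sfWT, sfWH, shNT, shNH, shWT, shWH, rgNT, rgNH, rgWT, rgWH, rfNT, rfNH, rfWT, rfWH, rhNT, rhNH, rhWT, rhWH. Columns: MD, ME, CD, CE.
{sgNT, sgNH, sgWT, sgWH, sfNT, sfNH, sfWT, sfWH, shNT, shNH, shWT, shWH} → row (3,5) (3,5) (3,5) (3,5)
{rgNT} → row (-2,5) (2,1) (2,3) (2,3)
{rgNH} → row (-2,5) (4,0) (2,3) (2,3)
{rgWT} → row (2,0) (2,1) (2,3) (2,3)
{rgWH} → row (2,0) (4,0) (2,3) (2,3)
{rfNT, rfNH, rfWT, rfWH} → row (5,-1) (5,-1) (2,3) (2,3)
{rhNT, rhNH, rhWT, rhWH} → row (-3,4) (-3,4) (2,3) (2,3)
That's 7 distinct rows out of 24 strategies.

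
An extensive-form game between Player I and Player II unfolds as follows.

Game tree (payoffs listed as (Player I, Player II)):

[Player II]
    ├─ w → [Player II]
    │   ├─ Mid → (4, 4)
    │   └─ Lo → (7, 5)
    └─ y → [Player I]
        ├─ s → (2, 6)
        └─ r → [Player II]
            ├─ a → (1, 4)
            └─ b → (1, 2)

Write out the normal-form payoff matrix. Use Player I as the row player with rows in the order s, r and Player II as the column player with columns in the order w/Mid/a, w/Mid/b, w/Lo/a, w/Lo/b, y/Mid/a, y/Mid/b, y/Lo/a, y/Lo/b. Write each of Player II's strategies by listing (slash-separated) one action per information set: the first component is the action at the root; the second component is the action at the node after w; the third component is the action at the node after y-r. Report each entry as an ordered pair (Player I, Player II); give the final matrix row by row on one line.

s: (4,4) (4,4) (7,5) (7,5) (2,6) (2,6) (2,6) (2,6) | r: (4,4) (4,4) (7,5) (7,5) (1,4) (1,2) (1,4) (1,2)

      w/Mid/a  w/Mid/b   w/Lo/a   w/Lo/b  y/Mid/a  y/Mid/b   y/Lo/a   y/Lo/b
   s    (4,4)    (4,4)    (7,5)    (7,5)    (2,6)    (2,6)    (2,6)    (2,6)
   r    (4,4)    (4,4)    (7,5)    (7,5)    (1,4)    (1,2)    (1,4)    (1,2)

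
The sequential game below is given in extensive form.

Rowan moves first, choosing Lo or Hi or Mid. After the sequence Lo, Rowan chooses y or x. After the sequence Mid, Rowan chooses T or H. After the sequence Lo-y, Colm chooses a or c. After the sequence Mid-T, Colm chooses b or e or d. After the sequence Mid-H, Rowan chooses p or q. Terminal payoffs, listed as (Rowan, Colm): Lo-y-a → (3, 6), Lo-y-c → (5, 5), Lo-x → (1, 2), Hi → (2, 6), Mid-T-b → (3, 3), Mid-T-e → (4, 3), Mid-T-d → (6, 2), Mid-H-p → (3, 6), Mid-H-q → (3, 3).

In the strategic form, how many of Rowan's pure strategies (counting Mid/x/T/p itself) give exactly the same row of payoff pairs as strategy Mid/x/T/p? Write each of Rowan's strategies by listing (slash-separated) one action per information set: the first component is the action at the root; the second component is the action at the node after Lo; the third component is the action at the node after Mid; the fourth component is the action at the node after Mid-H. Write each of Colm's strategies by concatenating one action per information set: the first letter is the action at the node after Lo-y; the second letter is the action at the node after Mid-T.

Row for Mid/x/T/p (columns ab, ae, ad, cb, ce, cd): (3,3) (4,3) (6,2) (3,3) (4,3) (6,2).
Under Mid/x/T/p, Rowan's choice at the node after Lo and at the node after Mid-H can never be reached regardless of what Colm does, so varying those choices leaves every outcome unchanged.
Holding the reachable choices fixed and varying the unreachable ones freely already gives 2 × 2 = 4 equivalent strategies.
No other strategy reproduces this row, so those 4 are the full class: Mid/y/T/p, Mid/y/T/q, Mid/x/T/p, Mid/x/T/q.

4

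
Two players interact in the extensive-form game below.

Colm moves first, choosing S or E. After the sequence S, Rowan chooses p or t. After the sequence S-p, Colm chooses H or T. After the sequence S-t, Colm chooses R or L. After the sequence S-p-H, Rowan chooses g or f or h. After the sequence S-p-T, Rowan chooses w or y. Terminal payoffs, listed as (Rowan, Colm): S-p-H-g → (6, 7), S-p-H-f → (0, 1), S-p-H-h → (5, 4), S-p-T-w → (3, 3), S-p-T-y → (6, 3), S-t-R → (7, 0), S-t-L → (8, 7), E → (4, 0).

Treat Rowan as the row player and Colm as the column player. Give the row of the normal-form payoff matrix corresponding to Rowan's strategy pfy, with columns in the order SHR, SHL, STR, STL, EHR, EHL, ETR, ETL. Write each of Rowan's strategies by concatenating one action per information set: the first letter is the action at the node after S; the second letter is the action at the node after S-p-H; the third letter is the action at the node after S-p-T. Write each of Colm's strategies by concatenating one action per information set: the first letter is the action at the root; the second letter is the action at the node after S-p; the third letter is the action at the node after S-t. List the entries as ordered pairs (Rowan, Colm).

(0,1) (0,1) (6,3) (6,3) (4,0) (4,0) (4,0) (4,0)

vs SHR: Colm plays S → Rowan plays p at [S] → Colm plays H at [S-p] → Rowan plays f at [S-p-H] → (0, 1)
vs SHL: Colm plays S → Rowan plays p at [S] → Colm plays H at [S-p] → Rowan plays f at [S-p-H] → (0, 1)
vs STR: Colm plays S → Rowan plays p at [S] → Colm plays T at [S-p] → Rowan plays y at [S-p-T] → (6, 3)
vs STL: Colm plays S → Rowan plays p at [S] → Colm plays T at [S-p] → Rowan plays y at [S-p-T] → (6, 3)
vs EHR: Colm plays E → (4, 0)
vs EHL: Colm plays E → (4, 0)
vs ETR: Colm plays E → (4, 0)
vs ETL: Colm plays E → (4, 0)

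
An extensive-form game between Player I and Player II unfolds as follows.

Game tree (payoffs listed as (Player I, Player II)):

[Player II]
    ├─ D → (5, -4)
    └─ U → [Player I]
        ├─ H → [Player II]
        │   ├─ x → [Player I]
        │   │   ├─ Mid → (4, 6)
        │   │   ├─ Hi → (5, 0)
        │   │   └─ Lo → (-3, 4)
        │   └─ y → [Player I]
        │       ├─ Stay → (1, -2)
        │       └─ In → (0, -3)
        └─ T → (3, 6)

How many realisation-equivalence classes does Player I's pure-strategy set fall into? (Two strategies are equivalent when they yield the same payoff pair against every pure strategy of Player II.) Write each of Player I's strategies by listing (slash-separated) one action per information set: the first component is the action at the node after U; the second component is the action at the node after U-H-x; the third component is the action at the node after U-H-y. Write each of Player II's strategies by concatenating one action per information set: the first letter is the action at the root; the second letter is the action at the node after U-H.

Player I has 12 pure strategies: H/Mid/Stay, H/Mid/In, H/Hi/Stay, H/Hi/In, H/Lo/Stay, H/Lo/In, T/Mid/Stay, T/Mid/In, T/Hi/Stay, T/Hi/In, T/Lo/Stay, T/Lo/In. Columns: Dx, Dy, Ux, Uy.
{H/Mid/Stay} → row (5,-4) (5,-4) (4,6) (1,-2)
{H/Mid/In} → row (5,-4) (5,-4) (4,6) (0,-3)
{H/Hi/Stay} → row (5,-4) (5,-4) (5,0) (1,-2)
{H/Hi/In} → row (5,-4) (5,-4) (5,0) (0,-3)
{H/Lo/Stay} → row (5,-4) (5,-4) (-3,4) (1,-2)
{H/Lo/In} → row (5,-4) (5,-4) (-3,4) (0,-3)
{T/Mid/Stay, T/Mid/In, T/Hi/Stay, T/Hi/In, T/Lo/Stay, T/Lo/In} → row (5,-4) (5,-4) (3,6) (3,6)
That's 7 distinct rows out of 12 strategies.

7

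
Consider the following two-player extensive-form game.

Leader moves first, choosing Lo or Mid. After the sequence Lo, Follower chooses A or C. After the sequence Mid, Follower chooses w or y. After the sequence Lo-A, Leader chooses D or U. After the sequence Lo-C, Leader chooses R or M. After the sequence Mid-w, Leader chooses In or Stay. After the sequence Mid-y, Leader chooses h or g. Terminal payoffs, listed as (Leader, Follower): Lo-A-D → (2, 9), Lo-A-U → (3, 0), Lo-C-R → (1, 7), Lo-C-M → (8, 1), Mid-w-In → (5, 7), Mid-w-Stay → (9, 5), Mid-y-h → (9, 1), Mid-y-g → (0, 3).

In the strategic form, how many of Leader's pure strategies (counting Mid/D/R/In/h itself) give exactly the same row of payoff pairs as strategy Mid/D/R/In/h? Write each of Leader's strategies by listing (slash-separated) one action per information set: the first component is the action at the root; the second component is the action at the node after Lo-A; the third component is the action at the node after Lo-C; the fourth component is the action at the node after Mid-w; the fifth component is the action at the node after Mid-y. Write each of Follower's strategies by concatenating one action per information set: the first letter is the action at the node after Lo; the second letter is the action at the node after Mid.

Row for Mid/D/R/In/h (columns Aw, Ay, Cw, Cy): (5,7) (9,1) (5,7) (9,1).
Under Mid/D/R/In/h, Leader's choice at the node after Lo-A and at the node after Lo-C can never be reached regardless of what Follower does, so varying those choices leaves every outcome unchanged.
Holding the reachable choices fixed and varying the unreachable ones freely already gives 2 × 2 = 4 equivalent strategies.
No other strategy reproduces this row, so those 4 are the full class: Mid/D/R/In/h, Mid/D/M/In/h, Mid/U/R/In/h, Mid/U/M/In/h.

4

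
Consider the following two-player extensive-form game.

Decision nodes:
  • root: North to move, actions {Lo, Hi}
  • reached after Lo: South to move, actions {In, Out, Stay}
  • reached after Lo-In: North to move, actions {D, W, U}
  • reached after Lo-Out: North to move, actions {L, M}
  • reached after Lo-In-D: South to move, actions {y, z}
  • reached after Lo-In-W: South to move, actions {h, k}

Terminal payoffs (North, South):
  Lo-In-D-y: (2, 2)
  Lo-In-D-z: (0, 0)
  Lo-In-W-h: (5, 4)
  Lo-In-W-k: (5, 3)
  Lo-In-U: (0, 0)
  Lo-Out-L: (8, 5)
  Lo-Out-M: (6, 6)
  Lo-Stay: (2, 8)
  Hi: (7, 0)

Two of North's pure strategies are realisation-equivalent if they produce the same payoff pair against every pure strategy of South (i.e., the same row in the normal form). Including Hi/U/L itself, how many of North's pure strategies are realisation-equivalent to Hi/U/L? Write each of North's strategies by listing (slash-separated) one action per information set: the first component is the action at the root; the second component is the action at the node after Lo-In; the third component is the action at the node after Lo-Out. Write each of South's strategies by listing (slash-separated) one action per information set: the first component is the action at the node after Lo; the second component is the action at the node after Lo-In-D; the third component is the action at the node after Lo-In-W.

6

Row for Hi/U/L (columns In/y/h, In/y/k, In/z/h, In/z/k, Out/y/h, Out/y/k, Out/z/h, Out/z/k, Stay/y/h, Stay/y/k, Stay/z/h, Stay/z/k): (7,0) (7,0) (7,0) (7,0) (7,0) (7,0) (7,0) (7,0) (7,0) (7,0) (7,0) (7,0).
Under Hi/U/L, North's choice at the node after Lo-In and at the node after Lo-Out can never be reached regardless of what South does, so varying those choices leaves every outcome unchanged.
Holding the reachable choices fixed and varying the unreachable ones freely already gives 3 × 2 = 6 equivalent strategies.
No other strategy reproduces this row, so those 6 are the full class: Hi/D/L, Hi/D/M, Hi/W/L, Hi/W/M, Hi/U/L, Hi/U/M.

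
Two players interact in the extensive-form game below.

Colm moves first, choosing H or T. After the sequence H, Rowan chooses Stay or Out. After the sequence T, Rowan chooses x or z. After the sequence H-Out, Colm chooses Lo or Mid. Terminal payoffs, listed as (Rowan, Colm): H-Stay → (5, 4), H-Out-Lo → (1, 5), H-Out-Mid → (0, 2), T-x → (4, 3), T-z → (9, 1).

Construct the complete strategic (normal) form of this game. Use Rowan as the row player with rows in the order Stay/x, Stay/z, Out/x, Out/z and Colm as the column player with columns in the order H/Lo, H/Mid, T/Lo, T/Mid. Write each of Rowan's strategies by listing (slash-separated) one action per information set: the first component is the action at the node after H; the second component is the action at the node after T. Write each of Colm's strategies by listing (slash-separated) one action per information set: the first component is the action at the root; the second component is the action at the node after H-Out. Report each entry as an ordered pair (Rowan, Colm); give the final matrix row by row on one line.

Stay/x: (5,4) (5,4) (4,3) (4,3) | Stay/z: (5,4) (5,4) (9,1) (9,1) | Out/x: (1,5) (0,2) (4,3) (4,3) | Out/z: (1,5) (0,2) (9,1) (9,1)

Row Stay/x: H/Lo→(5,4), H/Mid→(5,4), T/Lo→(4,3), T/Mid→(4,3)
Row Stay/z: H/Lo→(5,4), H/Mid→(5,4), T/Lo→(9,1), T/Mid→(9,1)
Row Out/x: H/Lo→(1,5), H/Mid→(0,2), T/Lo→(4,3), T/Mid→(4,3)
Row Out/z: H/Lo→(1,5), H/Mid→(0,2), T/Lo→(9,1), T/Mid→(9,1)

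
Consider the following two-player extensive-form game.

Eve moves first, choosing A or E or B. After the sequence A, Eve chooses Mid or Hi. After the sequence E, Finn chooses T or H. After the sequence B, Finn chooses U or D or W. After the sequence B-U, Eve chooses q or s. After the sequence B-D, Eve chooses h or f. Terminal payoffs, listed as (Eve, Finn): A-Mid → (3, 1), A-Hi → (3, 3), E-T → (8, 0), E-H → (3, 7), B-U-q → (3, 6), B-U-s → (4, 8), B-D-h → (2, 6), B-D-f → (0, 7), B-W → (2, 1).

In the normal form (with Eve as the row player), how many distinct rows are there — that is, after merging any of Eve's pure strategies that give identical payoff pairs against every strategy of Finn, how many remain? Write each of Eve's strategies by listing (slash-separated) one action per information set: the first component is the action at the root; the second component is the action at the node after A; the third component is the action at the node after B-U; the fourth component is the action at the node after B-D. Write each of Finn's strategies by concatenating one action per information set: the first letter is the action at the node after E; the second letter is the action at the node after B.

Eve has 24 pure strategies: A/Mid/q/h, A/Mid/q/f, A/Mid/s/h, A/Mid/s/f, A/Hi/q/h, A/Hi/q/f, A/Hi/s/h, A/Hi/s/f, E/Mid/q/h, E/Mid/q/f, E/Mid/s/h, E/Mid/s/f, E/Hi/q/h, E/Hi/q/f, E/Hi/s/h, E/Hi/s/f, B/Mid/q/h, B/Mid/q/f, B/Mid/s/h, B/Mid/s/f, B/Hi/q/h, B/Hi/q/f, B/Hi/s/h, B/Hi/s/f. Columns: TU, TD, TW, HU, HD, HW.
{A/Mid/q/h, A/Mid/q/f, A/Mid/s/h, A/Mid/s/f} → row (3,1) (3,1) (3,1) (3,1) (3,1) (3,1)
{A/Hi/q/h, A/Hi/q/f, A/Hi/s/h, A/Hi/s/f} → row (3,3) (3,3) (3,3) (3,3) (3,3) (3,3)
{E/Mid/q/h, E/Mid/q/f, E/Mid/s/h, E/Mid/s/f, E/Hi/q/h, E/Hi/q/f, E/Hi/s/h, E/Hi/s/f} → row (8,0) (8,0) (8,0) (3,7) (3,7) (3,7)
{B/Mid/q/h, B/Hi/q/h} → row (3,6) (2,6) (2,1) (3,6) (2,6) (2,1)
{B/Mid/q/f, B/Hi/q/f} → row (3,6) (0,7) (2,1) (3,6) (0,7) (2,1)
{B/Mid/s/h, B/Hi/s/h} → row (4,8) (2,6) (2,1) (4,8) (2,6) (2,1)
{B/Mid/s/f, B/Hi/s/f} → row (4,8) (0,7) (2,1) (4,8) (0,7) (2,1)
That's 7 distinct rows out of 24 strategies.

7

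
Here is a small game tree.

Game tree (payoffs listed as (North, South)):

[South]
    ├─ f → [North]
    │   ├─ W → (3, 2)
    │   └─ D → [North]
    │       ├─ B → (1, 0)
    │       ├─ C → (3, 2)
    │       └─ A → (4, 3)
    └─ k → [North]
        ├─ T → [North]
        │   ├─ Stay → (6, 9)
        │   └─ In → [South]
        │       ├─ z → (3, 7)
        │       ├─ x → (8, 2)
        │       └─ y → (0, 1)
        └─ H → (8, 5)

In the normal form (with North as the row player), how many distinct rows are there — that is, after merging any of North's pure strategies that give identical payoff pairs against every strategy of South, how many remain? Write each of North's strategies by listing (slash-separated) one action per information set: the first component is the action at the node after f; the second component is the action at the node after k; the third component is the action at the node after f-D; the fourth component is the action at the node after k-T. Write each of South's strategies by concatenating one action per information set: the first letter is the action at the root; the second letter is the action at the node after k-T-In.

North has 24 pure strategies: W/T/B/Stay, W/T/B/In, W/T/C/Stay, W/T/C/In, W/T/A/Stay, W/T/A/In, W/H/B/Stay, W/H/B/In, W/H/C/Stay, W/H/C/In, W/H/A/Stay, W/H/A/In, D/T/B/Stay, D/T/B/In, D/T/C/Stay, D/T/C/In, D/T/A/Stay, D/T/A/In, D/H/B/Stay, D/H/B/In, D/H/C/Stay, D/H/C/In, D/H/A/Stay, D/H/A/In. Columns: fz, fx, fy, kz, kx, ky.
{W/T/B/Stay, W/T/C/Stay, W/T/A/Stay, D/T/C/Stay} → row (3,2) (3,2) (3,2) (6,9) (6,9) (6,9)
{W/T/B/In, W/T/C/In, W/T/A/In, D/T/C/In} → row (3,2) (3,2) (3,2) (3,7) (8,2) (0,1)
{W/H/B/Stay, W/H/B/In, W/H/C/Stay, W/H/C/In, W/H/A/Stay, W/H/A/In, D/H/C/Stay, D/H/C/In} → row (3,2) (3,2) (3,2) (8,5) (8,5) (8,5)
{D/T/B/Stay} → row (1,0) (1,0) (1,0) (6,9) (6,9) (6,9)
{D/T/B/In} → row (1,0) (1,0) (1,0) (3,7) (8,2) (0,1)
{D/T/A/Stay} → row (4,3) (4,3) (4,3) (6,9) (6,9) (6,9)
{D/T/A/In} → row (4,3) (4,3) (4,3) (3,7) (8,2) (0,1)
{D/H/B/Stay, D/H/B/In} → row (1,0) (1,0) (1,0) (8,5) (8,5) (8,5)
{D/H/A/Stay, D/H/A/In} → row (4,3) (4,3) (4,3) (8,5) (8,5) (8,5)
That's 9 distinct rows out of 24 strategies.

9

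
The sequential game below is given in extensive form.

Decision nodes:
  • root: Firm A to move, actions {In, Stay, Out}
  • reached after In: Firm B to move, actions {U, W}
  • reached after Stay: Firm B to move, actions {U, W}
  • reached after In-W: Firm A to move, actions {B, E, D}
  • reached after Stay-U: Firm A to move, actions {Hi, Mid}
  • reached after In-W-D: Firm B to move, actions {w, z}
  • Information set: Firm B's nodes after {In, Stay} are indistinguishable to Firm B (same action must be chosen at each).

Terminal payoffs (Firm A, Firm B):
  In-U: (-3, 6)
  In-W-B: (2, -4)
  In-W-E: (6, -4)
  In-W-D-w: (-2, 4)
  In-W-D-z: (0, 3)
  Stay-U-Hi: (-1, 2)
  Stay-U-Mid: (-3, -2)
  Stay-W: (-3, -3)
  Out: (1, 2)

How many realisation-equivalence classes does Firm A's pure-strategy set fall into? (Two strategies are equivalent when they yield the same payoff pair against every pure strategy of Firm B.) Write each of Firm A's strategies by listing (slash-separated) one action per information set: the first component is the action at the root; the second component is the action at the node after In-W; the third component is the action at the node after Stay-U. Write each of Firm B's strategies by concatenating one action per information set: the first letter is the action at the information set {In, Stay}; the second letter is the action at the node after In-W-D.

Firm A has 18 pure strategies: In/B/Hi, In/B/Mid, In/E/Hi, In/E/Mid, In/D/Hi, In/D/Mid, Stay/B/Hi, Stay/B/Mid, Stay/E/Hi, Stay/E/Mid, Stay/D/Hi, Stay/D/Mid, Out/B/Hi, Out/B/Mid, Out/E/Hi, Out/E/Mid, Out/D/Hi, Out/D/Mid. Columns: Uw, Uz, Ww, Wz.
{In/B/Hi, In/B/Mid} → row (-3,6) (-3,6) (2,-4) (2,-4)
{In/E/Hi, In/E/Mid} → row (-3,6) (-3,6) (6,-4) (6,-4)
{In/D/Hi, In/D/Mid} → row (-3,6) (-3,6) (-2,4) (0,3)
{Stay/B/Hi, Stay/E/Hi, Stay/D/Hi} → row (-1,2) (-1,2) (-3,-3) (-3,-3)
{Stay/B/Mid, Stay/E/Mid, Stay/D/Mid} → row (-3,-2) (-3,-2) (-3,-3) (-3,-3)
{Out/B/Hi, Out/B/Mid, Out/E/Hi, Out/E/Mid, Out/D/Hi, Out/D/Mid} → row (1,2) (1,2) (1,2) (1,2)
That's 6 distinct rows out of 18 strategies.

6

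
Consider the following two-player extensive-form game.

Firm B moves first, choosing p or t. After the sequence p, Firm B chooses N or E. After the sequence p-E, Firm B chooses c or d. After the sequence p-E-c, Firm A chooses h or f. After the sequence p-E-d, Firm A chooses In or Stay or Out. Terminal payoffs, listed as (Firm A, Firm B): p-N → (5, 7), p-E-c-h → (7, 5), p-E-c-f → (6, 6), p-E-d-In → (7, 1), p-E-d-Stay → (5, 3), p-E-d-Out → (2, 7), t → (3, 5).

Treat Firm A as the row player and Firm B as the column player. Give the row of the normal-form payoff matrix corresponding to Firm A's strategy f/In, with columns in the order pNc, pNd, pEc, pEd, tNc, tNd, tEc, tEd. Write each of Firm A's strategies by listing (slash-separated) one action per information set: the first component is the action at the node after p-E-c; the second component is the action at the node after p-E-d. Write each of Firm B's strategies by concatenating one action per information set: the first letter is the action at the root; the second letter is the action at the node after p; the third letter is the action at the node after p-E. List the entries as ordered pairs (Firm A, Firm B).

vs pNc: Firm B plays p → Firm B plays N at [p] → (5, 7)
vs pNd: Firm B plays p → Firm B plays N at [p] → (5, 7)
vs pEc: Firm B plays p → Firm B plays E at [p] → Firm B plays c at [p-E] → Firm A plays f at [p-E-c] → (6, 6)
vs pEd: Firm B plays p → Firm B plays E at [p] → Firm B plays d at [p-E] → Firm A plays In at [p-E-d] → (7, 1)
vs tNc: Firm B plays t → (3, 5)
vs tNd: Firm B plays t → (3, 5)
vs tEc: Firm B plays t → (3, 5)
vs tEd: Firm B plays t → (3, 5)

(5,7) (5,7) (6,6) (7,1) (3,5) (3,5) (3,5) (3,5)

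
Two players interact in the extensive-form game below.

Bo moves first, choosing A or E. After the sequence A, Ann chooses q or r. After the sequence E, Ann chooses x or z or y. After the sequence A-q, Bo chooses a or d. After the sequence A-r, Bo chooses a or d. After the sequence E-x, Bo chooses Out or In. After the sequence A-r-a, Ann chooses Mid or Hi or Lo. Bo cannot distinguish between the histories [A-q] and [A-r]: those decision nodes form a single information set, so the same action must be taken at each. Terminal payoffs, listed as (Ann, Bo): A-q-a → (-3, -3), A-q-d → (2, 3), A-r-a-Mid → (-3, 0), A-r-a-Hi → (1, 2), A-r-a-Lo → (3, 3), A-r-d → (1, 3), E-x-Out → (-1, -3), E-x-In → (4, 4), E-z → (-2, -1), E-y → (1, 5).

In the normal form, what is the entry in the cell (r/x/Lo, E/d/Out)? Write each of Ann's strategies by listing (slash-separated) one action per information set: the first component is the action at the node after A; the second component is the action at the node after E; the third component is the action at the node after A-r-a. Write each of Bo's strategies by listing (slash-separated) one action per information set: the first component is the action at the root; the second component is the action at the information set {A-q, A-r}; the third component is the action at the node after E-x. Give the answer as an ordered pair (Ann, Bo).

(-1, -3)

Trace the play path from the root:
  Bo plays E
  Ann plays x at [E]
  Bo plays Out at [E-x]
→ terminal payoff (-1, -3).
(Ann's choice at the node after A is never reached on this path, so it doesn't affect the outcome.)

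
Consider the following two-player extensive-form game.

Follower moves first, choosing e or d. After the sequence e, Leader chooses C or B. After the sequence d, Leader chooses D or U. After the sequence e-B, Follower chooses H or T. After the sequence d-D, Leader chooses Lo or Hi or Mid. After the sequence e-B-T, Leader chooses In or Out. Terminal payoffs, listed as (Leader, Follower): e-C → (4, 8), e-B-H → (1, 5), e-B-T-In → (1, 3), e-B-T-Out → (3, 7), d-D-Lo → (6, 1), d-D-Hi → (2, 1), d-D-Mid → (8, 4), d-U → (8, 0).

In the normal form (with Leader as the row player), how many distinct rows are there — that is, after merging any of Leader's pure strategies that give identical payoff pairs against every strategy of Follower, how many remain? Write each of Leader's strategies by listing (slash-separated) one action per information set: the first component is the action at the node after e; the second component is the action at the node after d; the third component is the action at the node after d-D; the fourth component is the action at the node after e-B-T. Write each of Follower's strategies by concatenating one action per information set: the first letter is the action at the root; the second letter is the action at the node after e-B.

12

Leader has 24 pure strategies: C/D/Lo/In, C/D/Lo/Out, C/D/Hi/In, C/D/Hi/Out, C/D/Mid/In, C/D/Mid/Out, C/U/Lo/In, C/U/Lo/Out, C/U/Hi/In, C/U/Hi/Out, C/U/Mid/In, C/U/Mid/Out, B/D/Lo/In, B/D/Lo/Out, B/D/Hi/In, B/D/Hi/Out, B/D/Mid/In, B/D/Mid/Out, B/U/Lo/In, B/U/Lo/Out, B/U/Hi/In, B/U/Hi/Out, B/U/Mid/In, B/U/Mid/Out. Columns: eH, eT, dH, dT.
{C/D/Lo/In, C/D/Lo/Out} → row (4,8) (4,8) (6,1) (6,1)
{C/D/Hi/In, C/D/Hi/Out} → row (4,8) (4,8) (2,1) (2,1)
{C/D/Mid/In, C/D/Mid/Out} → row (4,8) (4,8) (8,4) (8,4)
{C/U/Lo/In, C/U/Lo/Out, C/U/Hi/In, C/U/Hi/Out, C/U/Mid/In, C/U/Mid/Out} → row (4,8) (4,8) (8,0) (8,0)
{B/D/Lo/In} → row (1,5) (1,3) (6,1) (6,1)
{B/D/Lo/Out} → row (1,5) (3,7) (6,1) (6,1)
{B/D/Hi/In} → row (1,5) (1,3) (2,1) (2,1)
{B/D/Hi/Out} → row (1,5) (3,7) (2,1) (2,1)
{B/D/Mid/In} → row (1,5) (1,3) (8,4) (8,4)
{B/D/Mid/Out} → row (1,5) (3,7) (8,4) (8,4)
{B/U/Lo/In, B/U/Hi/In, B/U/Mid/In} → row (1,5) (1,3) (8,0) (8,0)
{B/U/Lo/Out, B/U/Hi/Out, B/U/Mid/Out} → row (1,5) (3,7) (8,0) (8,0)
That's 12 distinct rows out of 24 strategies.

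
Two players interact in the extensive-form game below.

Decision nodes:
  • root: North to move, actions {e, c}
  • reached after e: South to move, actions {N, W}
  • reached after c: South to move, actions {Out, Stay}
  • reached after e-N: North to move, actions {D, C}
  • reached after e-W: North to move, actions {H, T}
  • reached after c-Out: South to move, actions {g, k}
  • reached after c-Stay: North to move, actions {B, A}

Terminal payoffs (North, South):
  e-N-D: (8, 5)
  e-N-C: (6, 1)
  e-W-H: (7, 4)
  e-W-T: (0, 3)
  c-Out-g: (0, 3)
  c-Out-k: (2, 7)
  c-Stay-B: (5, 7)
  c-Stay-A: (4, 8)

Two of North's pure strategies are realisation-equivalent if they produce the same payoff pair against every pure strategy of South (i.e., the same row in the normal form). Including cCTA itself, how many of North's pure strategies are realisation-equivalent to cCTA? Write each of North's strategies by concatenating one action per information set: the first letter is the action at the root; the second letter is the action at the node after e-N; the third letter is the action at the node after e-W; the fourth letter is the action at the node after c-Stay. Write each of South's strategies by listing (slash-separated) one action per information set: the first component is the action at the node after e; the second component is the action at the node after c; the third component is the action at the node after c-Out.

Row for cCTA (columns N/Out/g, N/Out/k, N/Stay/g, N/Stay/k, W/Out/g, W/Out/k, W/Stay/g, W/Stay/k): (0,3) (2,7) (4,8) (4,8) (0,3) (2,7) (4,8) (4,8).
Under cCTA, North's choice at the node after e-N and at the node after e-W can never be reached regardless of what South does, so varying those choices leaves every outcome unchanged.
Holding the reachable choices fixed and varying the unreachable ones freely already gives 2 × 2 = 4 equivalent strategies.
No other strategy reproduces this row, so those 4 are the full class: cDHA, cDTA, cCHA, cCTA.

4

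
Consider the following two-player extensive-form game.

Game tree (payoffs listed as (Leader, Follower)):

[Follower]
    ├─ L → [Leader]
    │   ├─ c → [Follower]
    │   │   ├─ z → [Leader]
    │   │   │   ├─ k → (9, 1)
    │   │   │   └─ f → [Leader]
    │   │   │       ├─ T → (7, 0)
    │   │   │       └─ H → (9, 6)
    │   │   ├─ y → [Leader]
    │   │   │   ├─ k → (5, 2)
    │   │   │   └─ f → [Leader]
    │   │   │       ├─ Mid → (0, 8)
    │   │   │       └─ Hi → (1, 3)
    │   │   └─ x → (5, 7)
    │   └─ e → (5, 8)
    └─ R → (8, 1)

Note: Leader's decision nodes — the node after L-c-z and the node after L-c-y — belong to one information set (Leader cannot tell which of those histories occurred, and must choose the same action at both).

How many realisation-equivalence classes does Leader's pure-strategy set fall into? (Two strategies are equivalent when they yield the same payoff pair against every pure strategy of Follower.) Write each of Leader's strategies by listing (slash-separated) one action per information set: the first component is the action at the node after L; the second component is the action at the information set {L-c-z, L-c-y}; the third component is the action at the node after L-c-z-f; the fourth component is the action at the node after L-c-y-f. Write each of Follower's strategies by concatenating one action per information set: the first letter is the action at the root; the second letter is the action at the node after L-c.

6

Leader has 16 pure strategies: c/k/T/Mid, c/k/T/Hi, c/k/H/Mid, c/k/H/Hi, c/f/T/Mid, c/f/T/Hi, c/f/H/Mid, c/f/H/Hi, e/k/T/Mid, e/k/T/Hi, e/k/H/Mid, e/k/H/Hi, e/f/T/Mid, e/f/T/Hi, e/f/H/Mid, e/f/H/Hi. Columns: Lz, Ly, Lx, Rz, Ry, Rx.
{c/k/T/Mid, c/k/T/Hi, c/k/H/Mid, c/k/H/Hi} → row (9,1) (5,2) (5,7) (8,1) (8,1) (8,1)
{c/f/T/Mid} → row (7,0) (0,8) (5,7) (8,1) (8,1) (8,1)
{c/f/T/Hi} → row (7,0) (1,3) (5,7) (8,1) (8,1) (8,1)
{c/f/H/Mid} → row (9,6) (0,8) (5,7) (8,1) (8,1) (8,1)
{c/f/H/Hi} → row (9,6) (1,3) (5,7) (8,1) (8,1) (8,1)
{e/k/T/Mid, e/k/T/Hi, e/k/H/Mid, e/k/H/Hi, e/f/T/Mid, e/f/T/Hi, e/f/H/Mid, e/f/H/Hi} → row (5,8) (5,8) (5,8) (8,1) (8,1) (8,1)
That's 6 distinct rows out of 16 strategies.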